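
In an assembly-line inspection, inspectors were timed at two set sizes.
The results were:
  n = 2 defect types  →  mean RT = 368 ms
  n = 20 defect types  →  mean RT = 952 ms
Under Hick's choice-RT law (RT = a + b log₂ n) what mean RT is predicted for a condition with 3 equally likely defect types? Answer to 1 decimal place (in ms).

470.8 ms

With log₂ n on the abscissa the relation is linear; from the two conditions:
  b = (952 − 368) / (log₂ 20 − log₂ 2) = 584 / (4.3219 − 1) = 175.802 ms/bit
  a = 368 − 175.802 × 1 = 192.198 ms
Then RT(3) = 192.198 + 175.802 × log₂ 3 = 192.198 + 175.802 × 1.5850 ≈ 470.837 ms.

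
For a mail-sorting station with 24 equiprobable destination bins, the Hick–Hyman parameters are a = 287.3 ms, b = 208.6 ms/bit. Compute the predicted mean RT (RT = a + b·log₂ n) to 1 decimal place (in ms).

1243.7 ms

log₂(24) = 4.5850 bits, so RT = 287.3 + 208.6 × 4.5850 ≈ 1243.723 ms.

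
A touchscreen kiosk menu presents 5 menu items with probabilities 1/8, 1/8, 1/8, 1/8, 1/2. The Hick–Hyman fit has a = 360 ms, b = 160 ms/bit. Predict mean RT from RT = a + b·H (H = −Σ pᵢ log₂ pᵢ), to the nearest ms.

680 ms

H = −Σ pᵢ log₂ pᵢ = 0.125·3 + 0.125·3 + 0.125·3 + 0.125·3 + 0.5·1 = 2.000 bits.
RT = 360 + 160 × 2.000 = 680.00 ms.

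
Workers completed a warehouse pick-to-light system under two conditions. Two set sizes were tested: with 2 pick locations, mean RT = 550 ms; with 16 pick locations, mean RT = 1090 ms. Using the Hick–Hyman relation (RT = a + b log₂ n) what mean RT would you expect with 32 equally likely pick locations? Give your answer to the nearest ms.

Fit slope and intercept:
  b = (1090 − 550) / (log₂ 16 − log₂ 2) = 540 / (4 − 1) = 180 ms/bit
  a = 550 − 180 × 1 = 370 ms
Then RT(32) = 370 + 180 × log₂ 32 = 370 + 180 × 5 ≈ 1270.000 ms.

1270 ms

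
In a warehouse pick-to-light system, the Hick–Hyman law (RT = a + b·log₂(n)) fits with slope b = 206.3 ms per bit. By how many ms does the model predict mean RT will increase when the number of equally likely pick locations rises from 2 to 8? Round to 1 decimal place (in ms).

412.6 ms

ΔRT = (a + b log₂ n₂) − (a + b log₂ n₁) = b·(log₂ n₂ − log₂ n₁).
log₂(8) − log₂(2) = log₂(8/2) = log₂(4) = 2.
ΔRT = 206.3 × 2.0000 = 412.600 ms.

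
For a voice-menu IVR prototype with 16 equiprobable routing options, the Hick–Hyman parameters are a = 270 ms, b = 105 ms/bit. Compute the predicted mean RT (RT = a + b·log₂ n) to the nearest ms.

690 ms

log₂(16) = 4 bits, so RT = 270 + 105 × 4 ≈ 690.000 ms.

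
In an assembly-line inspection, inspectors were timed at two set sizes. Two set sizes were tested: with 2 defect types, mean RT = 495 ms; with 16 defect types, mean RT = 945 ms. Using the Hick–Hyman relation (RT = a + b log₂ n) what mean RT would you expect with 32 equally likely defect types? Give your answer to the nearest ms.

Solve the two-equation system in a and b:
  b = (945 − 495) / (log₂ 16 − log₂ 2) = 450 / (4 − 1) = 150 ms/bit
  a = 495 − 150 × 1 = 345 ms
Then RT(32) = 345 + 150 × log₂ 32 = 345 + 150 × 5 ≈ 1095.000 ms.

1095 ms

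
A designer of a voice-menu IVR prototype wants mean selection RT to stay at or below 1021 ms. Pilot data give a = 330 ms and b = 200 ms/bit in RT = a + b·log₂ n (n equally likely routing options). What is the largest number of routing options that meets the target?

Information budget: (1021 − 330)/200 = 3.4550 bits, so n ≤ 2^3.4550 = 10.966 → at most 10.

10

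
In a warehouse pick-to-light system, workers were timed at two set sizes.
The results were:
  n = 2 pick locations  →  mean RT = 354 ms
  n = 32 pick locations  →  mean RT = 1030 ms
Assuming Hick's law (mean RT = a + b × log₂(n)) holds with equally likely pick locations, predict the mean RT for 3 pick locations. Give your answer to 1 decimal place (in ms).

Fit slope and intercept:
  b = (1030 − 354) / (log₂ 32 − log₂ 2) = 676 / (5 − 1) = 169.000 ms/bit
  a = 354 − 169.000 × 1 = 185.000 ms
Then RT(3) = 185.000 + 169.000 × log₂ 3 = 185.000 + 169.000 × 1.5850 ≈ 452.859 ms.

452.9 ms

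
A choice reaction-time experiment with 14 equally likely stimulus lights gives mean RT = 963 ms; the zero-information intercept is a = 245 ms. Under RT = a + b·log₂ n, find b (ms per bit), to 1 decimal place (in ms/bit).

188.6 ms/bit

b = (963 − 245) / log₂(14) = 718 / 3.8074 = 188.582 ms/bit.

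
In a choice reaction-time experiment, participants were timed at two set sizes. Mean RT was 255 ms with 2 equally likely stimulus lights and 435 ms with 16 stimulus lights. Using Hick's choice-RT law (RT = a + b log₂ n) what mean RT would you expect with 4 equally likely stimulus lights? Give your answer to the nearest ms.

315 ms

Fit slope and intercept:
  b = (435 − 255) / (log₂ 16 − log₂ 2) = 180 / (4 − 1) = 60 ms/bit
  a = 255 − 60 × 1 = 195 ms
Then RT(4) = 195 + 60 × log₂ 4 = 195 + 60 × 2 ≈ 315.000 ms.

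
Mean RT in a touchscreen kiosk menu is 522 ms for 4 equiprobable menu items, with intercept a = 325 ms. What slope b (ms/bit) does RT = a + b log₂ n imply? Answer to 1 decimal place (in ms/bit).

b = (522 − 325) / log₂(4) = 197 / 2 = 98.500 ms/bit.

98.5 ms/bit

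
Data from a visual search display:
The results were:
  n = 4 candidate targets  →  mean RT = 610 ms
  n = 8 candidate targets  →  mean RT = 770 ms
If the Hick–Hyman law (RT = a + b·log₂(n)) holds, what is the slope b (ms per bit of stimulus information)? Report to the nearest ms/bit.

160 ms/bit

Slope: b = (770 − 610) / (log₂ 8 − log₂ 4) = 160/1.0000 = 160 ms/bit.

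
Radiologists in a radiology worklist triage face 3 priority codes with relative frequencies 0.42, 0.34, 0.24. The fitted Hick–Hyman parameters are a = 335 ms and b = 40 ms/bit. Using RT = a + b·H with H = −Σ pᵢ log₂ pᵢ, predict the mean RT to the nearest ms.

397 ms

H = 0.42·log₂(1/0.42) + 0.34·log₂(1/0.34) + 0.24·log₂(1/0.24) = 1.5490 bits.
RT = 335 + 40 × 1.5490 = 396.96 ms.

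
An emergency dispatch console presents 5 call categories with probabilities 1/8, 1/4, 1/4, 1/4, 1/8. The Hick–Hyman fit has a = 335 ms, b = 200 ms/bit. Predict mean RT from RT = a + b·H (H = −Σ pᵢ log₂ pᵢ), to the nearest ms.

H = −Σ pᵢ log₂ pᵢ = 0.125·3 + 0.25·2 + 0.25·2 + 0.25·2 + 0.125·3 = 2.250 bits.
RT = 335 + 200 × 2.250 = 785.00 ms.

785 ms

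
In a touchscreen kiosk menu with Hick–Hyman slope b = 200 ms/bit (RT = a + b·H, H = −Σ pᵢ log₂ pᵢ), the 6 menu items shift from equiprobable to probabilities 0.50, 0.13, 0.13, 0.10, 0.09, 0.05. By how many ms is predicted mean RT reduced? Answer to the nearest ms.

Equiprobable entropy H₀ = log₂ 6 = 2.5850 bits.
Skewed entropy H = −Σ pᵢ log₂ pᵢ = 2.1262 bits.
ΔRT = b·(H₀ − H) = 200 × 0.4587 = 91.75 ms.

92 ms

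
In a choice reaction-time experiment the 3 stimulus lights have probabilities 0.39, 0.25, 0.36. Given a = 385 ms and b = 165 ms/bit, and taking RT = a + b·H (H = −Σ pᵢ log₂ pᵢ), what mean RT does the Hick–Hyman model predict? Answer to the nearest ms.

H = 0.39·log₂(1/0.39) + 0.25·log₂(1/0.25) + 0.36·log₂(1/0.36) = 1.5604 bits.
RT = 385 + 165 × 1.5604 = 642.47 ms.

642 ms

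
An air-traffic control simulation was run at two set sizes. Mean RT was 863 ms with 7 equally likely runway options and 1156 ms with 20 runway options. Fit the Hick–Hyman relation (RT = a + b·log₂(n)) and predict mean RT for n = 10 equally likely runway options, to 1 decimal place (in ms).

RT is linear in log₂ n, so two points fix the line:
  b = (1156 − 863) / (log₂ 20 − log₂ 7) = 293 / (4.3219 − 2.8074) = 193.454 ms/bit
  a = 863 − 193.454 × 2.8074 = 319.906 ms
Then RT(10) = 319.906 + 193.454 × log₂ 10 = 319.906 + 193.454 × 3.3219 ≈ 962.546 ms.

962.5 ms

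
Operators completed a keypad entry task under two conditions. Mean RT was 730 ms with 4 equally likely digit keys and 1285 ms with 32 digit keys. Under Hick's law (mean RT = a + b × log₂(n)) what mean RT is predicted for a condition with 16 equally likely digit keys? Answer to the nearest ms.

1100 ms

Solve the two-equation system in a and b:
  b = (1285 − 730) / (log₂ 32 − log₂ 4) = 555 / (5 − 2) = 185 ms/bit
  a = 730 − 185 × 2 = 360 ms
Then RT(16) = 360 + 185 × log₂ 16 = 360 + 185 × 4 ≈ 1100.000 ms.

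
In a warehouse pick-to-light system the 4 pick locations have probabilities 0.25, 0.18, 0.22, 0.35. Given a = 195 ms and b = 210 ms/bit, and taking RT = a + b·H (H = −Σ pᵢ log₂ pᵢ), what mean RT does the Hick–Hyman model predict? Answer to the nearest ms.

H = 0.25·log₂(1/0.25) + 0.18·log₂(1/0.18) + 0.22·log₂(1/0.22) + 0.35·log₂(1/0.35) = 1.9560 bits.
RT = 195 + 210 × 1.9560 = 605.76 ms.

606 ms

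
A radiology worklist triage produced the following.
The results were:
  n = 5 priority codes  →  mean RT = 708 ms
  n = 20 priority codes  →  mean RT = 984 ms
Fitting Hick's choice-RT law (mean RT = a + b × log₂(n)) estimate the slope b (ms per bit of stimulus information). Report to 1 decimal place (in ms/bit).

138.0 ms/bit

b = (RT₂ − RT₁)/(log₂ n₂ − log₂ n₁) = (984 − 708)/(4.3219 − 2.3219) = 138.000 ms/bit.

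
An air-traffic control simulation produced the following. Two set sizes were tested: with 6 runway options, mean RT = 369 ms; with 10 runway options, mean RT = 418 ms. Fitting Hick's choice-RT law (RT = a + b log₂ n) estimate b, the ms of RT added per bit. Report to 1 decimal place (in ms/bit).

Slope: b = (418 − 369) / (log₂ 10 − log₂ 6) = 49/0.7370 = 66.489 ms/bit.

66.5 ms/bit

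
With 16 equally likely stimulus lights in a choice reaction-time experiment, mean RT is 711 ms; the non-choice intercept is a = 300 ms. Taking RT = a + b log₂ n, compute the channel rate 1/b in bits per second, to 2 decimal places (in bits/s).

9.73 bits/s

b = (711 − 300)/log₂ 16 = 411/4 = 102.750 ms per bit = 0.10275 s/bit; the reciprocal is 9.732 bits/s.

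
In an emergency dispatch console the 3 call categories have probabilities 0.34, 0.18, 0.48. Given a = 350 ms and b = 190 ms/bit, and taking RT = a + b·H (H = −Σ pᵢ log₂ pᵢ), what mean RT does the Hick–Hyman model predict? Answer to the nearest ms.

632 ms

H = 0.34·log₂(1/0.34) + 0.18·log₂(1/0.18) + 0.48·log₂(1/0.48) = 1.4828 bits.
RT = 350 + 190 × 1.4828 = 631.72 ms.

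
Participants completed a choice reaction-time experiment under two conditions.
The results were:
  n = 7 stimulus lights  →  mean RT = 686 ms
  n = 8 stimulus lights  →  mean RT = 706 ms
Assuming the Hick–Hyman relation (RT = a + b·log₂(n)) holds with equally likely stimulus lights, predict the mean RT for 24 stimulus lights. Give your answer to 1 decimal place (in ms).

RT is linear in log₂ n, so two points fix the line:
  b = (706 − 686) / (log₂ 8 − log₂ 7) = 20 / (3 − 2.8074) = 103.818 ms/bit
  a = 686 − 103.818 × 2.8074 = 394.546 ms
Then RT(24) = 394.546 + 103.818 × log₂ 24 = 394.546 + 103.818 × 4.5850 ≈ 870.547 ms.

870.5 ms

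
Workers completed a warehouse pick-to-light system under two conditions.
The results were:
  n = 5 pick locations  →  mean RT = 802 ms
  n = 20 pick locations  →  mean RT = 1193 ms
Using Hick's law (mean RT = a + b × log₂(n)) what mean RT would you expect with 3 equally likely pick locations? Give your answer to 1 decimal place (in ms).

657.9 ms

Solve the two-equation system in a and b:
  b = (1193 − 802) / (log₂ 20 − log₂ 5) = 391 / (4.3219 − 2.3219) = 195.500 ms/bit
  a = 802 − 195.500 × 2.3219 = 348.063 ms
Then RT(3) = 348.063 + 195.500 × log₂ 3 = 348.063 + 195.500 × 1.5850 ≈ 657.923 ms.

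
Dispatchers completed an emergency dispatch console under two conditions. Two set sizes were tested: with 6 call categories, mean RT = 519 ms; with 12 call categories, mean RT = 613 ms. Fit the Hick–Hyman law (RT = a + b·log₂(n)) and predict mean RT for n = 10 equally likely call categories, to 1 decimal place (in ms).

Solve the two-equation system in a and b:
  b = (613 − 519) / (log₂ 12 − log₂ 6) = 94 / (3.5850 − 2.5850) = 94.000 ms/bit
  a = 519 − 94.000 × 2.5850 = 276.014 ms
Then RT(10) = 276.014 + 94.000 × log₂ 10 = 276.014 + 94.000 × 3.3219 ≈ 588.275 ms.

588.3 ms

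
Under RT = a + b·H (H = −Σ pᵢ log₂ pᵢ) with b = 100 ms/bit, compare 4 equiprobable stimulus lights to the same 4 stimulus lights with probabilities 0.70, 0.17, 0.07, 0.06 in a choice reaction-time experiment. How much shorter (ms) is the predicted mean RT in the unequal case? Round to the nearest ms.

69 ms

Equiprobable entropy H₀ = log₂ 4 = 2.0000 bits.
Skewed entropy H = −Σ pᵢ log₂ pᵢ = 1.3069 bits.
ΔRT = b·(H₀ − H) = 100 × 0.6931 = 69.31 ms.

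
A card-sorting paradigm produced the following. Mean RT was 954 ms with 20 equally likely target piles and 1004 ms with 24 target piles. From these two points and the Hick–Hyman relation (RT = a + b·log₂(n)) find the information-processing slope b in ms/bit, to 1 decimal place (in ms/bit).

Slope: b = (1004 − 954) / (log₂ 24 − log₂ 20) = 50/0.2630 = 190.089 ms/bit.

190.1 ms/bit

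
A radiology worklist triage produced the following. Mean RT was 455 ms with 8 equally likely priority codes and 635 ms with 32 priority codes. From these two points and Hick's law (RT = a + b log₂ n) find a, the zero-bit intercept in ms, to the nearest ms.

185 ms

b = (RT₂ − RT₁)/(log₂ n₂ − log₂ n₁) = (635 − 455)/(5 − 3) = 90 ms/bit.
a = RT₁ − b·log₂ n₁ = 455 − 90 × 3 = 185.000 ms.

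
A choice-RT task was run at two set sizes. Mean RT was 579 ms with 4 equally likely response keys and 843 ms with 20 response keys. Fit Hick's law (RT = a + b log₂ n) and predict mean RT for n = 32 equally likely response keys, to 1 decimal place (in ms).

920.1 ms

Solve the two-equation system in a and b:
  b = (843 − 579) / (log₂ 20 − log₂ 4) = 264 / (4.3219 − 2) = 113.699 ms/bit
  a = 579 − 113.699 × 2 = 351.603 ms
Then RT(32) = 351.603 + 113.699 × log₂ 32 = 351.603 + 113.699 × 5 ≈ 920.096 ms.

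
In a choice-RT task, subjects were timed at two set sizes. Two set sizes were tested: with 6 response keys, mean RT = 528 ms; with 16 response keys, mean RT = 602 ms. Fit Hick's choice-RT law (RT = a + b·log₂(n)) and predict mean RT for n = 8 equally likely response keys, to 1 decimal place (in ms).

Solve the two-equation system in a and b:
  b = (602 − 528) / (log₂ 16 − log₂ 6) = 74 / (4 − 2.5850) = 52.295 ms/bit
  a = 528 − 52.295 × 2.5850 = 392.818 ms
Then RT(8) = 392.818 + 52.295 × log₂ 8 = 392.818 + 52.295 × 3 ≈ 549.705 ms.

549.7 ms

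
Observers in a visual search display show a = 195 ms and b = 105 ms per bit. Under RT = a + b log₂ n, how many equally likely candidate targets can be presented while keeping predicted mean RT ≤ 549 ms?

105·log₂ n ≤ 549 − 195 = 354, giving log₂ n ≤ 3.3714 and n ≤ 10.349. The largest whole number is 10.

10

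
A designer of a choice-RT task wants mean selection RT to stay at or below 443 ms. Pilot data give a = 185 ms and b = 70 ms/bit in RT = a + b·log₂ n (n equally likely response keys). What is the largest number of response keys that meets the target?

12

Set 185 + 70·log₂ n ≤ 443 → log₂ n ≤ (443 − 185)/70 = 3.6857.
So n ≤ 2^3.6857 = 12.868; the largest integer n is 12.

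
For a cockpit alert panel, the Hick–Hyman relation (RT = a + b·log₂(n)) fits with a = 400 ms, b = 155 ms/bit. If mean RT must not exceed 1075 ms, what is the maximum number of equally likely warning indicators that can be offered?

20

Information budget: (1075 − 400)/155 = 4.3548 bits, so n ≤ 2^4.3548 = 20.461 → at most 20.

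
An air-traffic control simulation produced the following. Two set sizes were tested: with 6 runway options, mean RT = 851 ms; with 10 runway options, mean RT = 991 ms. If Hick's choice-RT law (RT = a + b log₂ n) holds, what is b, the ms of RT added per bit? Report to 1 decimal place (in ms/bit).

b = (RT₂ − RT₁)/(log₂ n₂ − log₂ n₁) = (991 − 851)/(3.3219 − 2.5850) = 189.968 ms/bit.

190.0 ms/bit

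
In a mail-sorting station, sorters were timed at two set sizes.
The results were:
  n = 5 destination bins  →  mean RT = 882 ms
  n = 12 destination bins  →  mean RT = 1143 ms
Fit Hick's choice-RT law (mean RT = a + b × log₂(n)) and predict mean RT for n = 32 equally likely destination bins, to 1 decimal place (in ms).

With log₂ n on the abscissa the relation is linear; from the two conditions:
  b = (1143 − 882) / (log₂ 12 − log₂ 5) = 261 / (3.5850 − 2.3219) = 206.645 ms/bit
  a = 882 − 206.645 × 2.3219 = 402.185 ms
Then RT(32) = 402.185 + 206.645 × log₂ 32 = 402.185 + 206.645 × 5 ≈ 1435.411 ms.

1435.4 ms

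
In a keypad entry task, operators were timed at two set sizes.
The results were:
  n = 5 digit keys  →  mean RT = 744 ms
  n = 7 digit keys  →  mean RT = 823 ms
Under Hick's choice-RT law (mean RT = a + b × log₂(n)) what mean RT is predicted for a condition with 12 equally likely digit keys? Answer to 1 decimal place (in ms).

Fit slope and intercept:
  b = (823 − 744) / (log₂ 7 − log₂ 5) = 79 / (2.8074 − 2.3219) = 162.743 ms/bit
  a = 744 − 162.743 × 2.3219 = 366.122 ms
Then RT(12) = 366.122 + 162.743 × log₂ 12 = 366.122 + 162.743 × 3.5850 ≈ 949.550 ms.

949.6 ms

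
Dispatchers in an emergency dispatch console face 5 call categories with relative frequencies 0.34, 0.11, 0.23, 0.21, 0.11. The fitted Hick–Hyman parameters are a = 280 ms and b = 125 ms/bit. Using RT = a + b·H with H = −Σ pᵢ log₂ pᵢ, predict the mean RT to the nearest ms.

Entropy contributions −pᵢ log₂ pᵢ: 0.5292, 0.3503, 0.4877, 0.4728, 0.3503; sum H = 2.1902 bits.
RT = a + bH = 280 + 125·2.1902 = 553.78 ms.

554 ms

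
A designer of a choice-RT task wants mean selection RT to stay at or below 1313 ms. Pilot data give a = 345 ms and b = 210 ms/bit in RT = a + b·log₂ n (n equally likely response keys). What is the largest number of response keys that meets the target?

210·log₂ n ≤ 1313 − 345 = 968, giving log₂ n ≤ 4.6095 and n ≤ 24.412. The largest whole number is 24.

24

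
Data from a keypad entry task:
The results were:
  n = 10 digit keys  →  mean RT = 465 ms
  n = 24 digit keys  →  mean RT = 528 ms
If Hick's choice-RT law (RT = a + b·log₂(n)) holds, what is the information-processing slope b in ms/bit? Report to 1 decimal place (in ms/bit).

49.9 ms/bit

The slope on a log₂ axis is (528 − 465) / (4.5850 − 3.3219) = 49.880 ms/bit.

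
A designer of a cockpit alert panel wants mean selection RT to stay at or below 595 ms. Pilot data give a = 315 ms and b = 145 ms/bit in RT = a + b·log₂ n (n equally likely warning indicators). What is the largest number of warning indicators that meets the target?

145·log₂ n ≤ 595 − 315 = 280, giving log₂ n ≤ 1.9310 and n ≤ 3.813. The largest whole number is 3.

3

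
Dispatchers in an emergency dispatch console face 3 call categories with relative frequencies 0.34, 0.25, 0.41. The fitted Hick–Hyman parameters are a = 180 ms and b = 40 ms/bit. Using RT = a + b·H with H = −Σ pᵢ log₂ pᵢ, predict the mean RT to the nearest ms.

242 ms

Entropy contributions −pᵢ log₂ pᵢ: 0.5292, 0.5000, 0.5274; sum H = 1.5566 bits.
RT = a + bH = 180 + 40·1.5566 = 242.26 ms.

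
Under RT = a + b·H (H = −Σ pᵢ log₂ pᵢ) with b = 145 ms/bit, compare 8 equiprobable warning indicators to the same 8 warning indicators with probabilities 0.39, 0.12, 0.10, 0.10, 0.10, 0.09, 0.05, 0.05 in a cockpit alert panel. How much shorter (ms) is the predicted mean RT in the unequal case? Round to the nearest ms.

52 ms

Equiprobable entropy H₀ = log₂ 8 = 3.0000 bits.
Skewed entropy H = −Σ pᵢ log₂ pᵢ = 2.6383 bits.
ΔRT = b·(H₀ − H) = 145 × 0.3617 = 52.45 ms.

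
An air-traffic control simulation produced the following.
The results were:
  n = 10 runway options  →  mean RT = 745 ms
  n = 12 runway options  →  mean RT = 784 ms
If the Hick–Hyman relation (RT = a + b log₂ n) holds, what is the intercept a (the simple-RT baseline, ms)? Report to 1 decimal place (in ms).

Slope: b = (784 − 745) / (log₂ 12 − log₂ 10) = 39/0.2630 = 148.270 ms/bit.
Intercept: a = 745 − 148.270·log₂(10) = 252.459 ms.

252.5 ms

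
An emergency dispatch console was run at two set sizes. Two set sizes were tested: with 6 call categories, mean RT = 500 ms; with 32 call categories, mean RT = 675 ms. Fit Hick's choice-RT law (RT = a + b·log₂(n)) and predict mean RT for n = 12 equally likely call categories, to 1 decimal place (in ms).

Solve the two-equation system in a and b:
  b = (675 − 500) / (log₂ 32 − log₂ 6) = 175 / (5 − 2.5850) = 72.463 ms/bit
  a = 500 − 72.463 × 2.5850 = 312.687 ms
Then RT(12) = 312.687 + 72.463 × log₂ 12 = 312.687 + 72.463 × 3.5850 ≈ 572.463 ms.

572.5 ms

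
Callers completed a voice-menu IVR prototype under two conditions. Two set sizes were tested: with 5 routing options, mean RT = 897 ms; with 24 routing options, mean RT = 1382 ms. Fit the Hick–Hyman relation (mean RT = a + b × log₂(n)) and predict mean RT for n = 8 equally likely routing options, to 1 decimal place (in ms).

1042.3 ms

With log₂ n on the abscissa the relation is linear; from the two conditions:
  b = (1382 − 897) / (log₂ 24 − log₂ 5) = 485 / (4.5850 − 2.3219) = 214.314 ms/bit
  a = 897 − 214.314 × 2.3219 = 399.378 ms
Then RT(8) = 399.378 + 214.314 × log₂ 8 = 399.378 + 214.314 × 3 ≈ 1042.320 ms.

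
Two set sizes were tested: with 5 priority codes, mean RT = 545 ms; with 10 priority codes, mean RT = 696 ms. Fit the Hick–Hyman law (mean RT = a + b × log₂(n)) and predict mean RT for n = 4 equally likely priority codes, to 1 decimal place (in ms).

496.4 ms

RT is linear in log₂ n, so two points fix the line:
  b = (696 − 545) / (log₂ 10 − log₂ 5) = 151 / (3.3219 − 2.3219) = 151.000 ms/bit
  a = 545 − 151.000 × 2.3219 = 194.389 ms
Then RT(4) = 194.389 + 151.000 × log₂ 4 = 194.389 + 151.000 × 2 ≈ 496.389 ms.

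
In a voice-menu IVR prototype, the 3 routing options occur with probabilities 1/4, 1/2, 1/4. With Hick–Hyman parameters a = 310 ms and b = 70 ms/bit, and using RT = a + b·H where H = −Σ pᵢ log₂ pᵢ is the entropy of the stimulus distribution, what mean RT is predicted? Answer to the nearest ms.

415 ms

H = −Σ pᵢ log₂ pᵢ = 0.25·2 + 0.5·1 + 0.25·2 = 1.500 bits.
RT = 310 + 70 × 1.500 = 415.00 ms.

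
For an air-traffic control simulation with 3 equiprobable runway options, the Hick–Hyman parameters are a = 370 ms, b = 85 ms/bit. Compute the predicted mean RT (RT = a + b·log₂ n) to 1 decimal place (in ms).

504.7 ms

log₂(3) = 1.5850 bits, so RT = 370 + 85 × 1.5850 ≈ 504.722 ms.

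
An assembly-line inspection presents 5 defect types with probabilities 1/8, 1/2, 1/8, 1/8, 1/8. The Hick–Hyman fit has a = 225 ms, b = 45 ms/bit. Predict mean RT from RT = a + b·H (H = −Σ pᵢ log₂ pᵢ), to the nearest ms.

315 ms

Each term −pᵢ log₂ pᵢ: 0.125·3 + 0.5·1 + 0.125·3 + 0.125·3 + 0.125·3; summed, H = 2.000 bits.
Mean RT = a + bH = 225 + 45·2.000 = 315.00 ms.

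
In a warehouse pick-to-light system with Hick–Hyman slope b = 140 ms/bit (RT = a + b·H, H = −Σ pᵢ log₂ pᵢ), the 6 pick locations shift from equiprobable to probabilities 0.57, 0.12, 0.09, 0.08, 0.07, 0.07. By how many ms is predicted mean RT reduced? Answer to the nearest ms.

The RT saving is b·ΔH. Equiprobable H₀ = log₂(6) = 2.5850 bits; with the given probabilities H = 1.9706 bits.
b·(H₀ − H) = 140 × (2.5850 − 1.9706) = 86.01 ms.

86 ms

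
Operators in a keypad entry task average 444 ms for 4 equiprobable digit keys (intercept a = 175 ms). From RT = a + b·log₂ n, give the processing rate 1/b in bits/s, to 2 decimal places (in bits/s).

Choice component = 444 − 175 = 269 ms over log₂(4) = 2 bits.
b = 269 / 2 = 134.500 ms/bit, so 1/b = 7.435 bits/s.

7.43 bits/s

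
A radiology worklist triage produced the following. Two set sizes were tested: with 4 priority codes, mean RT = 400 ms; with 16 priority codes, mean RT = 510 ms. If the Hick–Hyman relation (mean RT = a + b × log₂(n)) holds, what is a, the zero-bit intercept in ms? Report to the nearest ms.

The slope on a log₂ axis is (510 − 400) / (4 − 2) = 55 ms/bit.
Intercept: a = 400 − 55·log₂(4) = 290.000 ms.

290 ms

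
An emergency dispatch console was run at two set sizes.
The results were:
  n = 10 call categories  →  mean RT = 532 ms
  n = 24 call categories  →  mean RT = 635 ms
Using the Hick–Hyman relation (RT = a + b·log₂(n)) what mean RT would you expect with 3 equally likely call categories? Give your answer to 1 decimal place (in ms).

390.4 ms

With log₂ n on the abscissa the relation is linear; from the two conditions:
  b = (635 − 532) / (log₂ 24 − log₂ 10) = 103 / (4.5850 − 3.3219) = 81.550 ms/bit
  a = 532 − 81.550 × 3.3219 = 261.098 ms
Then RT(3) = 261.098 + 81.550 × log₂ 3 = 261.098 + 81.550 × 1.5850 ≈ 390.351 ms.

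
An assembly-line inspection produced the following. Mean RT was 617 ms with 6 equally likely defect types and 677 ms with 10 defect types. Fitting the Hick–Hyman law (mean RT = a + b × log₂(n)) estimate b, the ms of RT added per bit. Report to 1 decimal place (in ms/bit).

b = (RT₂ − RT₁)/(log₂ n₂ − log₂ n₁) = (677 − 617)/(3.3219 − 2.5850) = 81.415 ms/bit.

81.4 ms/bit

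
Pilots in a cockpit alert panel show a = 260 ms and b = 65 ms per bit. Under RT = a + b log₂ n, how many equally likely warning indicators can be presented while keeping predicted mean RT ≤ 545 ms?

20

Set 260 + 65·log₂ n ≤ 545 → log₂ n ≤ (545 − 260)/65 = 4.3846.
So n ≤ 2^4.3846 = 20.888; the largest integer n is 20.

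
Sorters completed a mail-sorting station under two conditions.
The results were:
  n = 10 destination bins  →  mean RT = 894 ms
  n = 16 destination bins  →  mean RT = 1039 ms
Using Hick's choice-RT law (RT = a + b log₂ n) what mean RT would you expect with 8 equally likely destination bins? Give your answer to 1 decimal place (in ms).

825.2 ms

Solve the two-equation system in a and b:
  b = (1039 − 894) / (log₂ 16 − log₂ 10) = 145 / (4 − 3.3219) = 213.842 ms/bit
  a = 894 − 213.842 × 3.3219 = 183.633 ms
Then RT(8) = 183.633 + 213.842 × log₂ 8 = 183.633 + 213.842 × 3 ≈ 825.158 ms.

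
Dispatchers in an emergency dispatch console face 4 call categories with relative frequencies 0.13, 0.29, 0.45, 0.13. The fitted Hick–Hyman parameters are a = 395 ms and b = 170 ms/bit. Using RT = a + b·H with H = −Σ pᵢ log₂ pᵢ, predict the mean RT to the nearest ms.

701 ms

Entropy contributions −pᵢ log₂ pᵢ: 0.3826, 0.5179, 0.5184, 0.3826; sum H = 1.8016 bits.
RT = a + bH = 395 + 170·1.8016 = 701.27 ms.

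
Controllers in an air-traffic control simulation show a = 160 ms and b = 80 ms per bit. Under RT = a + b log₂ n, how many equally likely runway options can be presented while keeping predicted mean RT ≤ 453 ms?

Information budget: (453 − 160)/80 = 3.6625 bits, so n ≤ 2^3.6625 = 12.663 → at most 12.

12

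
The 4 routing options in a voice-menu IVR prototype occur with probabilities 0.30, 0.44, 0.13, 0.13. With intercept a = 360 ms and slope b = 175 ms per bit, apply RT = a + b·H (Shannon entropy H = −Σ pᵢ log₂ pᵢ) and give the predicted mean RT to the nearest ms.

676 ms

H = 0.30·log₂(1/0.30) + 0.44·log₂(1/0.44) + 0.13·log₂(1/0.13) + 0.13·log₂(1/0.13) = 1.8075 bits.
RT = 360 + 175 × 1.8075 = 676.32 ms.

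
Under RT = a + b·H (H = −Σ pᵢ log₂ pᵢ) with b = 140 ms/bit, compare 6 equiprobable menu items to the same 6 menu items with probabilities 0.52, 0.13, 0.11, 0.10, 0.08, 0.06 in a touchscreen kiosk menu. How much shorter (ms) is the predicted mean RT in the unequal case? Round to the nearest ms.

69 ms

The RT saving is b·ΔH. Equiprobable H₀ = log₂(6) = 2.5850 bits; with the given probabilities H = 2.0907 bits.
b·(H₀ − H) = 140 × (2.5850 − 2.0907) = 69.19 ms.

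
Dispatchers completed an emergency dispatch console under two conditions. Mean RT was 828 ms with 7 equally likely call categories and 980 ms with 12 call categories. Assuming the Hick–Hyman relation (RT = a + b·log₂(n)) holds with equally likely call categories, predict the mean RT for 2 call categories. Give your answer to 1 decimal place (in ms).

474.7 ms

RT is linear in log₂ n, so two points fix the line:
  b = (980 − 828) / (log₂ 12 − log₂ 7) = 152 / (3.5850 − 2.8074) = 195.471 ms/bit
  a = 828 − 195.471 × 2.8074 = 279.243 ms
Then RT(2) = 279.243 + 195.471 × log₂ 2 = 279.243 + 195.471 × 1 ≈ 474.714 ms.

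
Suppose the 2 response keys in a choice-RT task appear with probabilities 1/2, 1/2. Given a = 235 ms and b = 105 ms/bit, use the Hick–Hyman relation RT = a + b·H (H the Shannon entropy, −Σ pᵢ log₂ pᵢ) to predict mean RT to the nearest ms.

340 ms

H = −Σ pᵢ log₂ pᵢ = 0.5·1 + 0.5·1 = 1.000 bits.
RT = 235 + 105 × 1.000 = 340.00 ms.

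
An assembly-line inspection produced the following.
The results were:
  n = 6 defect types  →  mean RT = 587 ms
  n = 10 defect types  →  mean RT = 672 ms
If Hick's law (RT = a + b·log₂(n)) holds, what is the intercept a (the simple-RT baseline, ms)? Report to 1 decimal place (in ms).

Slope: b = (672 − 587) / (log₂ 10 − log₂ 6) = 85/0.7370 = 115.338 ms/bit.
a = RT₁ − b·log₂ n₁ = 587 − 115.338 × 2.5850 = 288.856 ms.

288.9 ms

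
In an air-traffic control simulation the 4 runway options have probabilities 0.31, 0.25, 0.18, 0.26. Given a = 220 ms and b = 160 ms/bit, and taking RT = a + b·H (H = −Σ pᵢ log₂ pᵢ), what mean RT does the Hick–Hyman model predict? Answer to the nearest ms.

536 ms

H = 0.31·log₂(1/0.31) + 0.25·log₂(1/0.25) + 0.18·log₂(1/0.18) + 0.26·log₂(1/0.26) = 1.9744 bits.
RT = 220 + 160 × 1.9744 = 535.90 ms.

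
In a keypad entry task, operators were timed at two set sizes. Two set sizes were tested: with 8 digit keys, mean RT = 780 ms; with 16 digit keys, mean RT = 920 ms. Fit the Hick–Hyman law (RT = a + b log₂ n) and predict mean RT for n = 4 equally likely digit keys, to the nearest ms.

640 ms

Solve the two-equation system in a and b:
  b = (920 − 780) / (log₂ 16 − log₂ 8) = 140 / (4 − 3) = 140 ms/bit
  a = 780 − 140 × 3 = 360 ms
Then RT(4) = 360 + 140 × log₂ 4 = 360 + 140 × 2 ≈ 640.000 ms.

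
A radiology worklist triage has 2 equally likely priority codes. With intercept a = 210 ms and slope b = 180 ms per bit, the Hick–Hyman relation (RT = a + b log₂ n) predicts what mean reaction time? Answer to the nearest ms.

log₂(2) = 1 bits, so RT = 210 + 180 × 1 ≈ 390.000 ms.

390 ms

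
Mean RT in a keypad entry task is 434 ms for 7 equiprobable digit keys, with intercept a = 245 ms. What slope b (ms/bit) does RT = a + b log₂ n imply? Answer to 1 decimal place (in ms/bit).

log₂(7) = 2.8074 bits.
b = (RT − a)/log₂ n = (434 − 245) / 2.8074 = 67.323 ms/bit.

67.3 ms/bit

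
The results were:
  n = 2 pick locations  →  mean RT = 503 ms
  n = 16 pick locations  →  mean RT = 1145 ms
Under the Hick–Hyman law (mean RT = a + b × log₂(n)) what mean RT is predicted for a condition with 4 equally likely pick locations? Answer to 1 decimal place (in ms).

717.0 ms

RT is linear in log₂ n, so two points fix the line:
  b = (1145 − 503) / (log₂ 16 − log₂ 2) = 642 / (4 − 1) = 214.000 ms/bit
  a = 503 − 214.000 × 1 = 289.000 ms
Then RT(4) = 289.000 + 214.000 × log₂ 4 = 289.000 + 214.000 × 2 ≈ 717.000 ms.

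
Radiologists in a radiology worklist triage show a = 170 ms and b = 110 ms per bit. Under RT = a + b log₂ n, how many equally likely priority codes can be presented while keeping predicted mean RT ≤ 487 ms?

110·log₂ n ≤ 487 − 170 = 317, giving log₂ n ≤ 2.8818 and n ≤ 7.371. The largest whole number is 7.

7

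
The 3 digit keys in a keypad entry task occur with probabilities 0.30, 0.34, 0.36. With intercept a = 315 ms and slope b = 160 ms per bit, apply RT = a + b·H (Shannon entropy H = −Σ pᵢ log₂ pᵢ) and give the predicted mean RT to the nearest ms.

568 ms

H = 0.30·log₂(1/0.30) + 0.34·log₂(1/0.34) + 0.36·log₂(1/0.36) = 1.5809 bits.
RT = 315 + 160 × 1.5809 = 567.94 ms.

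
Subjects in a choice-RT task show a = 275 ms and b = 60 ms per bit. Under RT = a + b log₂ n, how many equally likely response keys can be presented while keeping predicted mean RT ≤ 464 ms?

8

Set 275 + 60·log₂ n ≤ 464 → log₂ n ≤ (464 − 275)/60 = 3.1500.
So n ≤ 2^3.1500 = 8.877; the largest integer n is 8.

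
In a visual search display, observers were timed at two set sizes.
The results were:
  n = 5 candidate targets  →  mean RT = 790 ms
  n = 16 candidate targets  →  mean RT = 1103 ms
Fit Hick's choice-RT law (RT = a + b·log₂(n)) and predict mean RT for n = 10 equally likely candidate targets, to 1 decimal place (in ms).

With log₂ n on the abscissa the relation is linear; from the two conditions:
  b = (1103 − 790) / (log₂ 16 − log₂ 5) = 313 / (4 − 2.3219) = 186.524 ms/bit
  a = 790 − 186.524 × 2.3219 = 356.906 ms
Then RT(10) = 356.906 + 186.524 × log₂ 10 = 356.906 + 186.524 × 3.3219 ≈ 976.524 ms.

976.5 ms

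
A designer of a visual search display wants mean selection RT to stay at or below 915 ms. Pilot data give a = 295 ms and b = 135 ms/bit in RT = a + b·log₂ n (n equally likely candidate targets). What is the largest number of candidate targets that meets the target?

24

135·log₂ n ≤ 915 − 295 = 620, giving log₂ n ≤ 4.5926 and n ≤ 24.127. The largest whole number is 24.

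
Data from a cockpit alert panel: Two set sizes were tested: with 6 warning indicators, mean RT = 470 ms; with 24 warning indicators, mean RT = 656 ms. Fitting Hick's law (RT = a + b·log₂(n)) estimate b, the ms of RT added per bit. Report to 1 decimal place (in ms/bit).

93.0 ms/bit

The slope on a log₂ axis is (656 − 470) / (4.5850 − 2.5850) = 93.000 ms/bit.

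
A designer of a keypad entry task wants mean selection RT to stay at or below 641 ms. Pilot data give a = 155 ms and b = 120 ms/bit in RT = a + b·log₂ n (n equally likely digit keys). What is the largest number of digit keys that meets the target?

16

120·log₂ n ≤ 641 − 155 = 486, giving log₂ n ≤ 4.0500 and n ≤ 16.564. The largest whole number is 16.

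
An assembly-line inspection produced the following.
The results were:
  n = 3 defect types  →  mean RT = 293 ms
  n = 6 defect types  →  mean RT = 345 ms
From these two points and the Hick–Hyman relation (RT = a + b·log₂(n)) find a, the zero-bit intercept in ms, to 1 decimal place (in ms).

210.6 ms

b = (RT₂ − RT₁)/(log₂ n₂ − log₂ n₁) = (345 − 293)/(2.5850 − 1.5850) = 52.000 ms/bit.
Intercept: a = 293 − 52.000·log₂(3) = 210.582 ms.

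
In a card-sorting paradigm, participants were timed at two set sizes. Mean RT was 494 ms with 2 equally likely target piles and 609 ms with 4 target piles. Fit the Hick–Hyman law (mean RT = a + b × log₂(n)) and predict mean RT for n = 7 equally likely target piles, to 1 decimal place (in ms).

RT is linear in log₂ n, so two points fix the line:
  b = (609 − 494) / (log₂ 4 − log₂ 2) = 115 / (2 − 1) = 115.000 ms/bit
  a = 494 − 115.000 × 1 = 379.000 ms
Then RT(7) = 379.000 + 115.000 × log₂ 7 = 379.000 + 115.000 × 2.8074 ≈ 701.846 ms.

701.8 ms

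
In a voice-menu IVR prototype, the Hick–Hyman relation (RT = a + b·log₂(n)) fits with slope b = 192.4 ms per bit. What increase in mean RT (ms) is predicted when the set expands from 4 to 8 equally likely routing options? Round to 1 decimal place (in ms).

192.4 ms

ΔRT = (a + b log₂ n₂) − (a + b log₂ n₁) = b·(log₂ n₂ − log₂ n₁).
log₂(8) − log₂(4) = log₂(8/4) = log₂(2) = 1.
ΔRT = 192.4 × 1.0000 = 192.400 ms.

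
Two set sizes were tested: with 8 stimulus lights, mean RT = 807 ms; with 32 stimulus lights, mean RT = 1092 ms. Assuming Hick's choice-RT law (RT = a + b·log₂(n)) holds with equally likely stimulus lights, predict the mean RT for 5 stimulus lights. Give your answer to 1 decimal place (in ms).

710.4 ms

Fit slope and intercept:
  b = (1092 − 807) / (log₂ 32 − log₂ 8) = 285 / (5 − 3) = 142.500 ms/bit
  a = 807 − 142.500 × 3 = 379.500 ms
Then RT(5) = 379.500 + 142.500 × log₂ 5 = 379.500 + 142.500 × 2.3219 ≈ 710.375 ms.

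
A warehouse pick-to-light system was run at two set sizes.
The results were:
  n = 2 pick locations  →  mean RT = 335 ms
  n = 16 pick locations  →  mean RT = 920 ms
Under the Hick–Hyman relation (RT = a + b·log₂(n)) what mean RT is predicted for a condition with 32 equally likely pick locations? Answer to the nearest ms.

1115 ms

Solve the two-equation system in a and b:
  b = (920 − 335) / (log₂ 16 − log₂ 2) = 585 / (4 − 1) = 195 ms/bit
  a = 335 − 195 × 1 = 140 ms
Then RT(32) = 140 + 195 × log₂ 32 = 140 + 195 × 5 ≈ 1115.000 ms.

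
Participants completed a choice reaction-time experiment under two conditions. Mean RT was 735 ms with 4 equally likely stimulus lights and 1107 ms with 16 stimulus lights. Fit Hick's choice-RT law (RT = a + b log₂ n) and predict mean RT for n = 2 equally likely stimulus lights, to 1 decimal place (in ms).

549.0 ms

Fit slope and intercept:
  b = (1107 − 735) / (log₂ 16 − log₂ 4) = 372 / (4 − 2) = 186.000 ms/bit
  a = 735 − 186.000 × 2 = 363.000 ms
Then RT(2) = 363.000 + 186.000 × log₂ 2 = 363.000 + 186.000 × 1 ≈ 549.000 ms.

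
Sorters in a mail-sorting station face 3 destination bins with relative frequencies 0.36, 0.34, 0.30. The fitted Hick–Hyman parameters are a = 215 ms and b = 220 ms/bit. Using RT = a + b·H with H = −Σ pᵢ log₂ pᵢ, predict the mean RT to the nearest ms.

H = 0.36·log₂(1/0.36) + 0.34·log₂(1/0.34) + 0.30·log₂(1/0.30) = 1.5809 bits.
RT = 215 + 220 × 1.5809 = 562.79 ms.

563 ms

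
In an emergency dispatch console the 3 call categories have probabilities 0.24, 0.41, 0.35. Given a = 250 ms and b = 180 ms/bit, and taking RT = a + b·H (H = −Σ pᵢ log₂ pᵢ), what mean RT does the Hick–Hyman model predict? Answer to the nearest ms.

529 ms

Entropy contributions −pᵢ log₂ pᵢ: 0.4941, 0.5274, 0.5301; sum H = 1.5516 bits.
RT = a + bH = 250 + 180·1.5516 = 529.29 ms.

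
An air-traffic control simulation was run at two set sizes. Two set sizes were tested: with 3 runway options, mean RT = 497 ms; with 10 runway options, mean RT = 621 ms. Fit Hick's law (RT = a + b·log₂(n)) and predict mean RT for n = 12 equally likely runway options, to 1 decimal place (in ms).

With log₂ n on the abscissa the relation is linear; from the two conditions:
  b = (621 − 497) / (log₂ 10 − log₂ 3) = 124 / (3.3219 − 1.5850) = 71.389 ms/bit
  a = 497 − 71.389 × 1.5850 = 383.851 ms
Then RT(12) = 383.851 + 71.389 × log₂ 12 = 383.851 + 71.389 × 3.5850 ≈ 639.778 ms.

639.8 ms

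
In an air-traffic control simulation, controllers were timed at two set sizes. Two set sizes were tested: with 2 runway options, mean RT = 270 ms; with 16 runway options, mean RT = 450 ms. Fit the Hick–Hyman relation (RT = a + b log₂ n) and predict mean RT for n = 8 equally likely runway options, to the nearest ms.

RT is linear in log₂ n, so two points fix the line:
  b = (450 − 270) / (log₂ 16 − log₂ 2) = 180 / (4 − 1) = 60 ms/bit
  a = 270 − 60 × 1 = 210 ms
Then RT(8) = 210 + 60 × log₂ 8 = 210 + 60 × 3 ≈ 390.000 ms.

390 ms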